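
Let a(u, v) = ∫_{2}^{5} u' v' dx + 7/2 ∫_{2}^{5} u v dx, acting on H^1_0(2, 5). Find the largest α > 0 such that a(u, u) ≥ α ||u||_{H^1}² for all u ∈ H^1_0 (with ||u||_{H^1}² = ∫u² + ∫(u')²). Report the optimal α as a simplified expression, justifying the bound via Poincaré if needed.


α = 1

Coercivity of a(·,·) on H^1_0(2, 5) means a(u, u) ≥ α ||u||_{H^1}² for every u ∈ H^1_0.
The interval has length L = 3, and Poincaré/coercivity depend only on L. Here a(u, u) = ∫(u')² + (7/2)·∫u².
Here c = 7/2 ≥ 1, so a(u,u) = ∫(u')² + c∫u² ≥ ∫(u')² + ∫u² = ||u||_{H^1}², i.e. α = 1 works. No larger α is possible: a(u,u) ≥ α||u||_{H^1}² means (1−α)∫(u')² ≥ (α−c)∫u², and for the modes u_n = sin(nπ(x−x₀)/L) (x₀ the left endpoint) one has ∫u_n²/∫(u_n')² = (L/(nπ))² → 0, so a(u_n,u_n)/||u_n||_{H^1}² → 1. Hence the optimal constant is α = 1.
Therefore α = 1.


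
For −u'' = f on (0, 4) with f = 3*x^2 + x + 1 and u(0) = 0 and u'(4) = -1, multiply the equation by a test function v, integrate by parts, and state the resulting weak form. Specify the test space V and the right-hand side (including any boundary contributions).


V = {v ∈ H^1(0, 4) : v(0) = 0} (test functions vanish at x = 0 where u is specified); weak form: ∫_0^4 u'v' dx = ∫_0^4 (3*x^2 + x + 1) v dx − v(4) for all v ∈ V.

Multiply both sides by a test function v and integrate from 0 to 4:
  ∫_0^4 −u''(x) v(x) dx = ∫_0^4 f(x) v(x) dx.
Integrate the LHS by parts once:
  ∫_0^4 −u'' v dx = −[u'(x) v(x)]_0^4 + ∫_0^4 u'(x) v'(x) dx.
Thus ∫_0^4 u'(x) v'(x) dx = ∫_0^4 f(x) v(x) dx + [u'(x) v(x)]_0^4.
Choose V so that boundary terms are either known or forced to vanish.
Mixed BC: u(0) = 0 (Dirichlet) and u'(4) = -1 (Neumann). Define V = {v ∈ H^1(0, 4) : v(0) = 0}. Then [u' v]_0^4 = u'(4)·v(4) − u'(0)·0 = − v(4).
Weak formulation: find u (satisfying any essential BC) such that ∫_0^4 u'(x) v'(x) dx = ∫_0^4 f v dx − v(4) for all v ∈ V (Dirichlet at 0 absorbed into V; Neumann datum at x = 4 contributes the boundary term).
Substituting f(x) = 3*x^2 + x + 1, the right-hand side is ∫_0^4 (3*x^2 + x + 1) v dx − v(4).


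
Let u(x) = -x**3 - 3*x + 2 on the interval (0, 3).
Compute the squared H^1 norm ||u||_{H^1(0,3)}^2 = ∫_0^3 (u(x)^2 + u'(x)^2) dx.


||u||_{H^1}^2 = 8319/7

The H^1 norm (squared) on an interval (0, L) is
  ||u||_{H^1}^2 = ∫_0^L u(x)^2 dx + ∫_0^L u'(x)^2 dx.
Compute u'(x) = -3*x**2 - 3.
Then u(x)^2 = x**6 + 6*x**4 - 4*x**3 + 9*x**2 - 12*x + 4 and u'(x)^2 = 9*x**4 + 18*x**2 + 9.
Integrate each monomial from 0 to 3 using ∫_0^3 c·x^n dx = c·3^(n+1)/(n+1):
  ∫_0^3 u(x)^2 dx = ∫_0^3 (x^6 + 6*x^4 - 4*x^3 + 9*x^2 - 12*x + 4) dx. Term by term:
    ∫_0^3 x^6 dx = 2187/7;  ∫_0^3 6*x^4 dx = 1458/5;  ∫_0^3 -4*x^3 dx = -81;
    ∫_0^3 9*x^2 dx = 81;  ∫_0^3 -12*x dx = -54;  ∫_0^3 4 dx = 12.
  Sum: 2187/7 + 1458/5 − 81 + 81 − 54 + 12 = 19671/35.
  ∫_0^3 u'(x)^2 dx = ∫_0^3 (9*x^4 + 18*x^2 + 9) dx. Term by term:
    ∫_0^3 9*x^4 dx = 2187/5;  ∫_0^3 18*x^2 dx = 162;  ∫_0^3 9 dx = 27.
  Sum: 2187/5 + 162 + 27 = 3132/5.
Adding: ||u||_{H^1}^2 = 19671/35 + 3132/5 = 8319/7.


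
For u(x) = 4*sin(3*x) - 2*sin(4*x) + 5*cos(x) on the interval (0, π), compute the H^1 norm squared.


||u||_{H^1(0,π)}^2 = -64/3 + 139*π

u'(x) = -5*sin(x) + 12*cos(3*x) - 8*cos(4*x).
Expand u² and (u')² and integrate term by term on (0, π), using: for integers n ≥ 1, ∫_0^π sin²(nx) dx = ∫_0^π cos²(nx) dx = π/2; for n ≠ n', ∫_0^π sin(nx)sin(n'x) dx = ∫_0^π cos(nx)cos(n'x) dx = 0; and by product-to-sum, ∫_0^π sin(nx)cos(n'x) dx = ½∫_0^π [sin((n+n')x) + sin((n−n')x)] dx, which is 0 when n+n' is even and 2n/(n²−n'²) when n+n' is odd (it need not vanish on (0, π)).
  u² squared terms: (-2)²·∫sin(4x)² dx = 4·π/2 = 2*π;  (4)²·∫sin(3x)² dx = 16·π/2 = 8*π;  (5)²·∫cos(x)² dx = 25·π/2 = 25*π/2.
  u² cross terms: 2·(-2)·(4)·∫sin(4x)·sin(3x) dx = -16·(0) = 0;  2·(-2)·(5)·∫sin(4x)·cos(x) dx = -20·(8/15) = -32/3;  2·(4)·(5)·∫sin(3x)·cos(x) dx = 40·(0) = 0.
  So ∫_0^π u² dx = 2*π + 8*π + 25*π/2 + 0 − 32/3 + 0 = -32/3 + 45*π/2.
  (u')² squared terms: (-8)²·∫cos(4x)² dx = 64·π/2 = 32*π;  (-5)²·∫sin(x)² dx = 25·π/2 = 25*π/2;  (12)²·∫cos(3x)² dx = 144·π/2 = 72*π.
  (u')² cross terms: 2·(-8)·(-5)·∫cos(4x)·sin(x) dx = 80·(-2/15) = -32/3;  2·(-8)·(12)·∫cos(4x)·cos(3x) dx = -192·(0) = 0;  2·(-5)·(12)·∫sin(x)·cos(3x) dx = -120·(0) = 0.
  So ∫_0^π (u')² dx = 32*π + 25*π/2 + 72*π − 32/3 + 0 + 0 = -32/3 + 233*π/2.
||u||_{H^1}^2 = (-32/3 + 45*π/2) + (-32/3 + 233*π/2) = -64/3 + 139*π.


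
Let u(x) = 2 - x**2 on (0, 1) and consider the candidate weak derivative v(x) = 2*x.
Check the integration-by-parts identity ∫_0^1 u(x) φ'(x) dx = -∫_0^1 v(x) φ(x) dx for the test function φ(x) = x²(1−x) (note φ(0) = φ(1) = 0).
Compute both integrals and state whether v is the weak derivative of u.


LHS = 1/10, RHS = -1/10. No, v is not the weak derivative of u.

u(x) = 2 - x**2, classical derivative u'(x) = -2*x.
φ(x) = x²(1−x), so φ'(x) = x*(2 - 3*x).
Note φ(0) = φ(1) = 0, so the boundary term u·φ vanishes.
LHS = ∫_0^1 u(x) φ'(x) dx = ∫_0^1 (3*x^4 - 2*x^3 - 6*x^2 + 4*x) dx. Term by term:
  ∫_0^1 3*x^4 dx = 3/5;  ∫_0^1 -2*x^3 dx = -1/2;  ∫_0^1 -6*x^2 dx = -2;
  ∫_0^1 4*x dx = 2.
Sum: 3/5 − 1/2 − 2 + 2 = 1/10.
So LHS = 1/10.
∫_0^1 v(x) φ(x) dx = ∫_0^1 (-2*x^4 + 2*x^3) dx. Term by term:
  ∫_0^1 -2*x^4 dx = -2/5;  ∫_0^1 2*x^3 dx = 1/2.
Sum: -2/5 + 1/2 = 1/10.
So RHS = -∫_0^1 v(x) φ(x) dx = -1/10.
LHS − RHS = 1/5 ≠ 0, so the identity fails.
(For a valid weak derivative the identity must hold for EVERY test function, in particular this one. The failure shows v is NOT the weak derivative of u.)
Correct weak derivative would be u'(x) = -2*x.


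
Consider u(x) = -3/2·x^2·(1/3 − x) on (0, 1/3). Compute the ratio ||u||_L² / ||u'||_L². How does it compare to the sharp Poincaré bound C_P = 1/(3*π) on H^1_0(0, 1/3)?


||u||_L² / ||u'||_L² = sqrt(14)/42 < C_P = 1/(3*π).

u(x) = -3/2·x^2·(1/3 − x), so u'(x) = x*(9*x - 2)/2.
u(x) = -3/2·x^2·(1/3 − x) vanishes at x = 0 and x = 1/3, so u ∈ H^1_0(0, 1/3). Differentiate via the product rule and integrate the resulting polynomials term by term.
  ∫_0^1/3 u² dx = ∫_0^1/3 (9*x^6/4 - 3*x^5/2 + x^4/4) dx. Term by term:
    ∫_0^1/3 9*x^6/4 dx = 1/6804;  ∫_0^1/3 -3*x^5/2 dx = -1/2916;  ∫_0^1/3 x^4/4 dx = 1/4860.
  Sum: 1/6804 − 1/2916 + 1/4860 = 1/102060.
  ∫_0^1/3 (u')² dx = ∫_0^1/3 (81*x^4/4 - 9*x^3 + x^2) dx. Term by term:
    ∫_0^1/3 81*x^4/4 dx = 1/60;  ∫_0^1/3 -9*x^3 dx = -1/36;  ∫_0^1/3 x^2 dx = 1/81.
  Sum: 1/60 − 1/36 + 1/81 = 1/810.
∫_0^1/3 u² dx = 1/102060, so ||u||_L² = sqrt(35)/1890.
∫_0^1/3 (u')² dx = 1/810, so ||u'||_L² = sqrt(10)/90.
Ratio ||u||_L² / ||u'||_L² = sqrt(14)/42.
Sharp Poincaré constant on H^1_0(0, 1/3) is C_P = L/π = 1/(3*π), achieved by sin(3*π·x).
A polynomial bump cannot attain the sharp Poincaré constant (only the first sine eigenfunction does), so the ratio is strictly less than C_P, consistent with ||u||_L² ≤ C_P ||u'||_L².


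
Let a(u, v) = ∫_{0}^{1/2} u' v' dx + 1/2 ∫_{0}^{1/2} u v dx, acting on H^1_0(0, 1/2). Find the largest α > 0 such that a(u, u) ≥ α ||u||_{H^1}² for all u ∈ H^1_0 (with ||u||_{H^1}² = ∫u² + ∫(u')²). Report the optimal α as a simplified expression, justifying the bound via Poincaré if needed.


α = (1 + 8*π^2)/(2*(1 + 4*π^2))

Coercivity of a(·,·) on H^1_0(0, 1/2) means a(u, u) ≥ α ||u||_{H^1}² for every u ∈ H^1_0.
The interval has length L = 1/2, and Poincaré/coercivity depend only on L. Here a(u, u) = ∫(u')² + (1/2)·∫u².
Here 0 < c = 1/2 < 1. The condition a(u,u) ≥ α||u||_{H^1}² reads (1−α)∫(u')² ≥ (α−c)∫u². Any admissible α is ≤ 1 (rapidly oscillating u have ∫u²/∫(u')² → 0), and α = 1 would force 0 ≥ (1−c)∫u², impossible since c < 1; so 1−α > 0. By the sharp Poincaré inequality on H^1_0 of an interval of length L, ∫(u')² ≥ (π/L)²∫u² with equality for the first sine mode sin(π(x−x₀)/L) (x₀ the left endpoint), so the inequality holds for all u iff (1−α)(π/L)² ≥ α − c, i.e. α ≤ ((π/L)² + c)/((π/L)² + 1) = (1 + c(L/π)²)/(1 + (L/π)²). With (π/L)² = 4*π^2 and c = 1/2, the largest admissible constant is α = ((π/L)² + c)/((π/L)² + 1).
Simplifying, α = (1 + 8*π^2)/(2*(1 + 4*π^2)).


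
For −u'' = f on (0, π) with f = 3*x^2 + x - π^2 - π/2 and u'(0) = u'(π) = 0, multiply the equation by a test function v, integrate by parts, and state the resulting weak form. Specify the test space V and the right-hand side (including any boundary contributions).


V = H^1(0, π) (no boundary constraint on v; u is determined up to an additive constant); weak form: ∫_0^π u'v' dx = ∫_0^π (3*x^2 + x - π^2 - π/2) v dx for all v ∈ V.

Multiply both sides by a test function v and integrate from 0 to π:
  ∫_0^π −u''(x) v(x) dx = ∫_0^π f(x) v(x) dx.
Integrate the LHS by parts once:
  ∫_0^π −u'' v dx = −[u'(x) v(x)]_0^π + ∫_0^π u'(x) v'(x) dx.
Thus ∫_0^π u'(x) v'(x) dx = ∫_0^π f(x) v(x) dx + [u'(x) v(x)]_0^π.
Choose V so that boundary terms are either known or forced to vanish.
u has homogeneous Neumann: u'(0) = u'(π) = 0. So [u' v]_0^π = 0·v(π) − 0·v(0) = 0 for any v; take V = H^1(0, π).
Weak formulation: find u (satisfying any essential BC) such that ∫_0^π u'(x) v'(x) dx = ∫_0^π f v dx for all v ∈ V (homogeneous Neumann, so boundary terms vanish).
Substituting f(x) = 3*x^2 + x - π^2 - π/2, the right-hand side is ∫_0^π (3*x^2 + x - π^2 - π/2) v dx.
Compatibility check (pure Neumann): taking v ≡ 1 ∈ V gives 0 = ∫_0^π f dx + (0) − (0), i.e. ∫_0^π f dx must equal u'(0) − u'(π) = 0. Indeed ∫_0^π (3*x^2 + x - π^2 - π/2) dx = 0, so the data are compatible. The solution is then unique only up to an additive constant (fix it e.g. by requiring ∫_0^π u dx = 0).


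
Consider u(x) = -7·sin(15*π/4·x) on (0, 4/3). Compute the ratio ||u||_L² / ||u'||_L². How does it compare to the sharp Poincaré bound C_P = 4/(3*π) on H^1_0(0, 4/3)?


||u||_L² / ||u'||_L² = 4/(15*π) < C_P = 4/(3*π).

u(x) = -7·sin(15*π/4·x), so u'(x) = -105*π*cos(15*π*x/4)/4.
Writing u(x) = A·sin(kπx/L) with A = -7 and k = 5, use ∫_0^L sin²(kπx/L) dx = L/2 and ∫_0^L cos²(kπx/L) dx = L/2.
u² = 49·sin²(15*π/4·x) and (u')² = 11025*π^2/16·cos²(15*π/4·x), and each of sin², cos² integrates to L/2 = 2/3 over (0, 4/3).
∫_0^4/3 u² dx = 98/3, so ||u||_L² = 7*sqrt(6)/3.
∫_0^4/3 (u')² dx = 3675*π^2/8, so ||u'||_L² = 35*sqrt(6)*π/4.
Ratio ||u||_L² / ||u'||_L² = 4/(15*π).
Sharp Poincaré constant on H^1_0(0, 4/3) is C_P = L/π = 4/(3*π), achieved by sin(3*π/4·x).
This is the k = 5 harmonic; the ratio L/(kπ) is strictly less than C_P = L/π, consistent with the sharp inequality ||u||_L² ≤ C_P ||u'||_L².


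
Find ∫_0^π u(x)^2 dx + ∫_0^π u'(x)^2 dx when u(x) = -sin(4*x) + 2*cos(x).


||u||_{H^1(0,π)}^2 = -64/15 + 25*π/2

u'(x) = -2*sin(x) - 4*cos(4*x).
Expand u² and (u')² and integrate term by term on (0, π), using: for integers n ≥ 1, ∫_0^π sin²(nx) dx = ∫_0^π cos²(nx) dx = π/2; for n ≠ n', ∫_0^π sin(nx)sin(n'x) dx = ∫_0^π cos(nx)cos(n'x) dx = 0; and by product-to-sum, ∫_0^π sin(nx)cos(n'x) dx = ½∫_0^π [sin((n+n')x) + sin((n−n')x)] dx, which is 0 when n+n' is even and 2n/(n²−n'²) when n+n' is odd (it need not vanish on (0, π)).
  u² squared terms: (-1)²·∫sin(4x)² dx = 1·π/2 = π/2;  (2)²·∫cos(x)² dx = 4·π/2 = 2*π.
  u² cross terms: 2·(-1)·(2)·∫sin(4x)·cos(x) dx = -4·(8/15) = -32/15.
  So ∫_0^π u² dx = π/2 + 2*π − 32/15 = -32/15 + 5*π/2.
  (u')² squared terms: (-4)²·∫cos(4x)² dx = 16·π/2 = 8*π;  (-2)²·∫sin(x)² dx = 4·π/2 = 2*π.
  (u')² cross terms: 2·(-4)·(-2)·∫cos(4x)·sin(x) dx = 16·(-2/15) = -32/15.
  So ∫_0^π (u')² dx = 8*π + 2*π − 32/15 = -32/15 + 10*π.
||u||_{H^1}^2 = (-32/15 + 5*π/2) + (-32/15 + 10*π) = -64/15 + 25*π/2.


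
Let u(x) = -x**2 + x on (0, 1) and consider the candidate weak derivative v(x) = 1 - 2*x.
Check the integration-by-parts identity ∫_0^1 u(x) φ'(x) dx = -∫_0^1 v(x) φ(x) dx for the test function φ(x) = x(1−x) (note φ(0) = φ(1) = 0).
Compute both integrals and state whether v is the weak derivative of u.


LHS = 0, RHS = 0. Yes, v = u' weakly.

u(x) = -x**2 + x, classical derivative u'(x) = 1 - 2*x.
φ(x) = x(1−x), so φ'(x) = 1 - 2*x.
Note φ(0) = φ(1) = 0, so the boundary term u·φ vanishes.
LHS = ∫_0^1 u(x) φ'(x) dx = ∫_0^1 (2*x^3 - 3*x^2 + x) dx. Term by term:
  ∫_0^1 2*x^3 dx = 1/2;  ∫_0^1 -3*x^2 dx = -1;  ∫_0^1 x dx = 1/2.
Sum: 1/2 − 1 + 1/2 = 0.
So LHS = 0.
∫_0^1 v(x) φ(x) dx = ∫_0^1 (2*x^3 - 3*x^2 + x) dx. Term by term:
  ∫_0^1 2*x^3 dx = 1/2;  ∫_0^1 -3*x^2 dx = -1;  ∫_0^1 x dx = 1/2.
Sum: 1/2 − 1 + 1/2 = 0.
So RHS = -∫_0^1 v(x) φ(x) dx = 0.
LHS = RHS, so the identity holds for this test φ.
Moreover u is smooth here and v(x) = u'(x) = 1 - 2*x pointwise, so the identity holds for every test function. Hence v is the weak derivative of u.


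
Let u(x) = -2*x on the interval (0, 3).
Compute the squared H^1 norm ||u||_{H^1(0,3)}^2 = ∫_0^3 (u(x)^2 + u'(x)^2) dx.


||u||_{H^1}^2 = 48

The H^1 norm (squared) on an interval (0, L) is
  ||u||_{H^1}^2 = ∫_0^L u(x)^2 dx + ∫_0^L u'(x)^2 dx.
Compute u'(x) = -2.
Then u(x)^2 = 4*x**2 and u'(x)^2 = 4.
Integrate each monomial from 0 to 3 using ∫_0^3 c·x^n dx = c·3^(n+1)/(n+1):
  ∫_0^3 u(x)^2 dx = ∫_0^3 (4*x^2) dx. Term by term:
    ∫_0^3 4*x^2 dx = 36.
  ∫_0^3 u'(x)^2 dx = ∫_0^3 (4) dx. Term by term:
    ∫_0^3 4 dx = 12.
Adding: ||u||_{H^1}^2 = 36 + 12 = 48.


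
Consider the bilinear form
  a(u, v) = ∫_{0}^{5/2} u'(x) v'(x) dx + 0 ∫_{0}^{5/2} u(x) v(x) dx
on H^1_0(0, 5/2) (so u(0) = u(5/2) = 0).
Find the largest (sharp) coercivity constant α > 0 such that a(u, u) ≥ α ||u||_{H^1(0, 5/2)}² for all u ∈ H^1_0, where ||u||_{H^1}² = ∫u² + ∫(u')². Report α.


α = 4*π^2/(25 + 4*π^2)

Coercivity of a(·,·) on H^1_0(0, 5/2) means a(u, u) ≥ α ||u||_{H^1}² for every u ∈ H^1_0.
The interval has length L = 5/2, and Poincaré/coercivity depend only on L. Here a(u, u) = ∫(u')² + (0)·∫u².
Here c = 0, so a(u,u) = ∫(u')² alone. The condition a(u,u) ≥ α||u||_{H^1}² reads (1−α)∫(u')² ≥ (α−c)∫u². Any admissible α is ≤ 1 (rapidly oscillating u have ∫u²/∫(u')² → 0), and α = 1 would force 0 ≥ (1−c)∫u², impossible since c < 1; so 1−α > 0. By the sharp Poincaré inequality on H^1_0 of an interval of length L, ∫(u')² ≥ (π/L)²∫u² with equality for the first sine mode sin(π(x−x₀)/L) (x₀ the left endpoint), so the inequality holds for all u iff (1−α)(π/L)² ≥ α − c, i.e. α ≤ ((π/L)² + c)/((π/L)² + 1) = (1 + c(L/π)²)/(1 + (L/π)²). (Direct route, valid since c ≤ 0: Poincaré gives c∫u² ≥ c(L/π)²∫(u')², so a(u,u) ≥ (1 + c(L/π)²)∫(u')², while ||u||_{H^1}² ≤ (1 + (L/π)²)∫(u')²; dividing yields the same α.) With (π/L)² = 4*π^2/25 and c = 0, the largest admissible constant is α = ((π/L)² + c)/((π/L)² + 1).
Simplifying, α = 4*π^2/(25 + 4*π^2).


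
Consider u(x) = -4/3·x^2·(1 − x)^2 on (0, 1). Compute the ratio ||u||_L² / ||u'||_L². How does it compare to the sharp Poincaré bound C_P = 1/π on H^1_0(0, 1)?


||u||_L² / ||u'||_L² = sqrt(3)/6 < C_P = 1/π.

u(x) = -4/3·x^2·(1 − x)^2, so u'(x) = 8*x*(x*(1 - x) - (x - 1)^2)/3.
u(x) = -4/3·x^2·(1 − x)^2 vanishes at x = 0 and x = 1, so u ∈ H^1_0(0, 1). Differentiate via the product rule and integrate the resulting polynomials term by term.
  ∫_0^1 u² dx = ∫_0^1 (16*x^8/9 - 64*x^7/9 + 32*x^6/3 - 64*x^5/9 + 16*x^4/9) dx. Term by term:
    ∫_0^1 16*x^8/9 dx = 16/81;  ∫_0^1 -64*x^7/9 dx = -8/9;  ∫_0^1 32*x^6/3 dx = 32/21;
    ∫_0^1 -64*x^5/9 dx = -32/27;  ∫_0^1 16*x^4/9 dx = 16/45.
  Sum: 16/81 − 8/9 + 32/21 − 32/27 + 16/45 = 8/2835.
  ∫_0^1 (u')² dx = ∫_0^1 (256*x^6/9 - 256*x^5/3 + 832*x^4/9 - 128*x^3/3 + 64*x^2/9) dx. Term by term:
    ∫_0^1 256*x^6/9 dx = 256/63;  ∫_0^1 -256*x^5/3 dx = -128/9;  ∫_0^1 832*x^4/9 dx = 832/45;
    ∫_0^1 -128*x^3/3 dx = -32/3;  ∫_0^1 64*x^2/9 dx = 64/27.
  Sum: 256/63 − 128/9 + 832/45 − 32/3 + 64/27 = 32/945.
∫_0^1 u² dx = 8/2835, so ||u||_L² = 2*sqrt(70)/315.
∫_0^1 (u')² dx = 32/945, so ||u'||_L² = 4*sqrt(210)/315.
Ratio ||u||_L² / ||u'||_L² = sqrt(3)/6.
Sharp Poincaré constant on H^1_0(0, 1) is C_P = L/π = 1/π, achieved by sin(π·x).
A polynomial bump cannot attain the sharp Poincaré constant (only the first sine eigenfunction does), so the ratio is strictly less than C_P, consistent with ||u||_L² ≤ C_P ||u'||_L².


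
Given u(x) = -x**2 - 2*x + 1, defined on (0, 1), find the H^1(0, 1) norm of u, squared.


||u||_{H^1}^2 = 51/5

The H^1 norm (squared) on an interval (0, L) is
  ||u||_{H^1}^2 = ∫_0^L u(x)^2 dx + ∫_0^L u'(x)^2 dx.
Compute u'(x) = -2*x - 2.
Then u(x)^2 = x**4 + 4*x**3 + 2*x**2 - 4*x + 1 and u'(x)^2 = 4*x**2 + 8*x + 4.
Integrate each monomial from 0 to 1 using ∫_0^1 c·x^n dx = c·1^(n+1)/(n+1):
  ∫_0^1 u(x)^2 dx = ∫_0^1 (x^4 + 4*x^3 + 2*x^2 - 4*x + 1) dx. Term by term:
    ∫_0^1 x^4 dx = 1/5;  ∫_0^1 4*x^3 dx = 1;  ∫_0^1 2*x^2 dx = 2/3;
    ∫_0^1 -4*x dx = -2;  ∫_0^1 1 dx = 1.
  Sum: 1/5 + 1 + 2/3 − 2 + 1 = 13/15.
  ∫_0^1 u'(x)^2 dx = ∫_0^1 (4*x^2 + 8*x + 4) dx. Term by term:
    ∫_0^1 4*x^2 dx = 4/3;  ∫_0^1 8*x dx = 4;  ∫_0^1 4 dx = 4.
  Sum: 4/3 + 4 + 4 = 28/3.
Adding: ||u||_{H^1}^2 = 13/15 + 28/3 = 51/5.


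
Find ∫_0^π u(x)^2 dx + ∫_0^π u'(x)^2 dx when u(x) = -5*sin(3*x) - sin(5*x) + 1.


||u||_{H^1(0,π)}^2 = -112/15 + 139*π

u'(x) = -15*cos(3*x) - 5*cos(5*x).
Expand u² and (u')² and integrate term by term on (0, π), using: for integers n ≥ 1, ∫_0^π sin²(nx) dx = ∫_0^π cos²(nx) dx = π/2; for n ≠ n', ∫_0^π sin(nx)sin(n'x) dx = ∫_0^π cos(nx)cos(n'x) dx = 0; and by product-to-sum, ∫_0^π sin(nx)cos(n'x) dx = ½∫_0^π [sin((n+n')x) + sin((n−n')x)] dx, which is 0 when n+n' is even and 2n/(n²−n'²) when n+n' is odd (it need not vanish on (0, π)). For the constant mode: ∫_0^π 1 dx = π, ∫_0^π cos(nx) dx = 0, ∫_0^π sin(nx) dx = (1−(−1)^n)/n.
  u² squared terms: (1)²·∫1 dx = 1·π = π;  (-1)²·∫sin(5x)² dx = 1·π/2 = π/2;  (-5)²·∫sin(3x)² dx = 25·π/2 = 25*π/2.
  u² cross terms: 2·(1)·(-1)·∫1·sin(5x) dx = -2·(2/5) = -4/5;  2·(1)·(-5)·∫1·sin(3x) dx = -10·(2/3) = -20/3;  2·(-1)·(-5)·∫sin(5x)·sin(3x) dx = 10·(0) = 0.
  So ∫_0^π u² dx = π + π/2 + 25*π/2 − 4/5 − 20/3 + 0 = -112/15 + 14*π.
  (u')² squared terms: (-15)²·∫cos(3x)² dx = 225·π/2 = 225*π/2;  (-5)²·∫cos(5x)² dx = 25·π/2 = 25*π/2.
  (u')² cross terms: 2·(-15)·(-5)·∫cos(3x)·cos(5x) dx = 150·(0) = 0.
  So ∫_0^π (u')² dx = 225*π/2 + 25*π/2 + 0 = 125*π.
||u||_{H^1}^2 = (-112/15 + 14*π) + (125*π) = -112/15 + 139*π.


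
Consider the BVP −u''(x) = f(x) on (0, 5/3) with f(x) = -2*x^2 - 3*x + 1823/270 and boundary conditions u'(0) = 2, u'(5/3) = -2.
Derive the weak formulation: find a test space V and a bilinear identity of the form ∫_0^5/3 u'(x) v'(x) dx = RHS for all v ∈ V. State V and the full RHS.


V = H^1(0, 5/3) (v unrestricted at boundary; u is determined up to an additive constant); weak form: ∫_0^5/3 u'v' dx = ∫_0^5/3 (-2*x^2 - 3*x + 1823/270) v dx − 2·v(5/3) − 2·v(0) for all v ∈ V.

Multiply both sides by a test function v and integrate from 0 to 5/3:
  ∫_0^5/3 −u''(x) v(x) dx = ∫_0^5/3 f(x) v(x) dx.
Integrate the LHS by parts once:
  ∫_0^5/3 −u'' v dx = −[u'(x) v(x)]_0^5/3 + ∫_0^5/3 u'(x) v'(x) dx.
Thus ∫_0^5/3 u'(x) v'(x) dx = ∫_0^5/3 f(x) v(x) dx + [u'(x) v(x)]_0^5/3.
Choose V so that boundary terms are either known or forced to vanish.
u has inhomogeneous Neumann u'(0) = 2, u'(5/3) = -2. [u' v]_0^5/3 = (-2)·v(5/3) − (2)·v(0) = − 2·v(5/3) − 2·v(0). Take V = H^1(0, 5/3); boundary term becomes part of RHS.
Weak formulation: find u (satisfying any essential BC) such that ∫_0^5/3 u'(x) v'(x) dx = ∫_0^5/3 f v dx − 2·v(5/3) − 2·v(0) for all v ∈ V (Neumann data are natural BCs: they enter the RHS as boundary terms).
Substituting f(x) = -2*x^2 - 3*x + 1823/270, the right-hand side is ∫_0^5/3 (-2*x^2 - 3*x + 1823/270) v dx − 2·v(5/3) − 2·v(0).
Compatibility check (pure Neumann): taking v ≡ 1 ∈ V gives 0 = ∫_0^5/3 f dx + (-2) − (2), i.e. ∫_0^5/3 f dx must equal u'(0) − u'(5/3) = 4. Indeed ∫_0^5/3 (-2*x^2 - 3*x + 1823/270) dx = 4, so the data are compatible. The solution is then unique only up to an additive constant (fix it e.g. by requiring ∫_0^5/3 u dx = 0).


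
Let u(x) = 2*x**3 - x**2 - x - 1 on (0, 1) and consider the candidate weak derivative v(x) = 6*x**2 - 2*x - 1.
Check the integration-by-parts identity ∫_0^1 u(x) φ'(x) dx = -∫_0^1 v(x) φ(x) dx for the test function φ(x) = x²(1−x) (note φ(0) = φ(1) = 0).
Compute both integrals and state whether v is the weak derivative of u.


LHS = -1/60, RHS = -1/60. Yes, v = u' weakly.

u(x) = 2*x**3 - x**2 - x - 1, classical derivative u'(x) = 6*x**2 - 2*x - 1.
φ(x) = x²(1−x), so φ'(x) = x*(2 - 3*x).
Note φ(0) = φ(1) = 0, so the boundary term u·φ vanishes.
LHS = ∫_0^1 u(x) φ'(x) dx = ∫_0^1 (-6*x^5 + 7*x^4 + x^3 + x^2 - 2*x) dx. Term by term:
  ∫_0^1 -6*x^5 dx = -1;  ∫_0^1 7*x^4 dx = 7/5;  ∫_0^1 x^3 dx = 1/4;
  ∫_0^1 x^2 dx = 1/3;  ∫_0^1 -2*x dx = -1.
Sum: -1 + 7/5 + 1/4 + 1/3 − 1 = -1/60.
So LHS = -1/60.
∫_0^1 v(x) φ(x) dx = ∫_0^1 (-6*x^5 + 8*x^4 - x^3 - x^2) dx. Term by term:
  ∫_0^1 -6*x^5 dx = -1;  ∫_0^1 8*x^4 dx = 8/5;  ∫_0^1 -x^3 dx = -1/4;
  ∫_0^1 -x^2 dx = -1/3.
Sum: -1 + 8/5 − 1/4 − 1/3 = 1/60.
So RHS = -∫_0^1 v(x) φ(x) dx = -1/60.
LHS = RHS, so the identity holds for this test φ.
Moreover u is smooth here and v(x) = u'(x) = 6*x**2 - 2*x - 1 pointwise, so the identity holds for every test function. Hence v is the weak derivative of u.


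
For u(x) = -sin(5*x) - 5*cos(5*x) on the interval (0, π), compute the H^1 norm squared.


||u||_{H^1(0,π)}^2 = 338*π

u'(x) = 25*sin(5*x) - 5*cos(5*x).
Expand u² and (u')² and integrate term by term on (0, π), using: for integers n ≥ 1, ∫_0^π sin²(nx) dx = ∫_0^π cos²(nx) dx = π/2; for n ≠ n', ∫_0^π sin(nx)sin(n'x) dx = ∫_0^π cos(nx)cos(n'x) dx = 0; and by product-to-sum, ∫_0^π sin(nx)cos(n'x) dx = ½∫_0^π [sin((n+n')x) + sin((n−n')x)] dx, which is 0 when n+n' is even and 2n/(n²−n'²) when n+n' is odd (it need not vanish on (0, π)).
  u² squared terms: (-1)²·∫sin(5x)² dx = 1·π/2 = π/2;  (-5)²·∫cos(5x)² dx = 25·π/2 = 25*π/2.
  u² cross terms: 2·(-1)·(-5)·∫sin(5x)·cos(5x) dx = 10·(0) = 0.
  So ∫_0^π u² dx = π/2 + 25*π/2 + 0 = 13*π.
  (u')² squared terms: (-5)²·∫cos(5x)² dx = 25·π/2 = 25*π/2;  (25)²·∫sin(5x)² dx = 625·π/2 = 625*π/2.
  (u')² cross terms: 2·(-5)·(25)·∫cos(5x)·sin(5x) dx = -250·(0) = 0.
  So ∫_0^π (u')² dx = 25*π/2 + 625*π/2 + 0 = 325*π.
||u||_{H^1}^2 = (13*π) + (325*π) = 338*π.


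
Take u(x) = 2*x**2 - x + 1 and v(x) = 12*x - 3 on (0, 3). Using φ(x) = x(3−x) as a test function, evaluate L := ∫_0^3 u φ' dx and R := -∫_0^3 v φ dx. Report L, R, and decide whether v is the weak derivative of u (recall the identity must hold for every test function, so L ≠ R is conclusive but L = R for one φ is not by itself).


LHS = -45/2, RHS = -135/2. No, v is not the weak derivative of u.

u(x) = 2*x**2 - x + 1, classical derivative u'(x) = 4*x - 1.
φ(x) = x(3−x), so φ'(x) = 3 - 2*x.
Note φ(0) = φ(3) = 0, so the boundary term u·φ vanishes.
LHS = ∫_0^3 u(x) φ'(x) dx = ∫_0^3 (-4*x^3 + 8*x^2 - 5*x + 3) dx. Term by term:
  ∫_0^3 -4*x^3 dx = -81;  ∫_0^3 8*x^2 dx = 72;  ∫_0^3 -5*x dx = -45/2;
  ∫_0^3 3 dx = 9.
Sum: -81 + 72 − 45/2 + 9 = -45/2.
So LHS = -45/2.
∫_0^3 v(x) φ(x) dx = ∫_0^3 (-12*x^3 + 39*x^2 - 9*x) dx. Term by term:
  ∫_0^3 -12*x^3 dx = -243;  ∫_0^3 39*x^2 dx = 351;  ∫_0^3 -9*x dx = -81/2.
Sum: -243 + 351 − 81/2 = 135/2.
So RHS = -∫_0^3 v(x) φ(x) dx = -135/2.
LHS − RHS = 45 ≠ 0, so the identity fails.
(For a valid weak derivative the identity must hold for EVERY test function, in particular this one. The failure shows v is NOT the weak derivative of u.)
Correct weak derivative would be u'(x) = 4*x - 1.


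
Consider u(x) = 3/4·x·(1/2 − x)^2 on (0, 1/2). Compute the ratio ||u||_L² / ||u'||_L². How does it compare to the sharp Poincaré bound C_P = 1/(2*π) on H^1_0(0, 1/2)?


||u||_L² / ||u'||_L² = sqrt(14)/28 < C_P = 1/(2*π).

u(x) = 3/4·x·(1/2 − x)^2, so u'(x) = 9*x^2/4 - 3*x/2 + 3/16.
u(x) = 3/4·x·(1/2 − x)^2 vanishes at x = 0 and x = 1/2, so u ∈ H^1_0(0, 1/2). Differentiate via the product rule and integrate the resulting polynomials term by term.
  ∫_0^1/2 u² dx = ∫_0^1/2 (9*x^6/16 - 9*x^5/8 + 27*x^4/32 - 9*x^3/32 + 9*x^2/256) dx. Term by term:
    ∫_0^1/2 9*x^6/16 dx = 9/14336;  ∫_0^1/2 -9*x^5/8 dx = -3/1024;  ∫_0^1/2 27*x^4/32 dx = 27/5120;
    ∫_0^1/2 -9*x^3/32 dx = -9/2048;  ∫_0^1/2 9*x^2/256 dx = 3/2048.
  Sum: 9/14336 − 3/1024 + 27/5120 − 9/2048 + 3/2048 = 3/71680.
  ∫_0^1/2 (u')² dx = ∫_0^1/2 (81*x^4/16 - 27*x^3/4 + 99*x^2/32 - 9*x/16 + 9/256) dx. Term by term:
    ∫_0^1/2 81*x^4/16 dx = 81/2560;  ∫_0^1/2 -27*x^3/4 dx = -27/256;  ∫_0^1/2 99*x^2/32 dx = 33/256;
    ∫_0^1/2 -9*x/16 dx = -9/128;  ∫_0^1/2 9/256 dx = 9/512.
  Sum: 81/2560 − 27/256 + 33/256 − 9/128 + 9/512 = 3/1280.
∫_0^1/2 u² dx = 3/71680, so ||u||_L² = sqrt(210)/2240.
∫_0^1/2 (u')² dx = 3/1280, so ||u'||_L² = sqrt(15)/80.
Ratio ||u||_L² / ||u'||_L² = sqrt(14)/28.
Sharp Poincaré constant on H^1_0(0, 1/2) is C_P = L/π = 1/(2*π), achieved by sin(2*π·x).
A polynomial bump cannot attain the sharp Poincaré constant (only the first sine eigenfunction does), so the ratio is strictly less than C_P, consistent with ||u||_L² ≤ C_P ||u'||_L².


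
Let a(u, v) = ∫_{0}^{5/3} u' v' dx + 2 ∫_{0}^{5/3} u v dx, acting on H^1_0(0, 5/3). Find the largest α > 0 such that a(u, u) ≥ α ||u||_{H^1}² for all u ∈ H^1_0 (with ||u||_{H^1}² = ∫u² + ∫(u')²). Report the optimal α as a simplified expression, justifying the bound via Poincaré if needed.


α = 1

Coercivity of a(·,·) on H^1_0(0, 5/3) means a(u, u) ≥ α ||u||_{H^1}² for every u ∈ H^1_0.
The interval has length L = 5/3, and Poincaré/coercivity depend only on L. Here a(u, u) = ∫(u')² + (2)·∫u².
Here c = 2 ≥ 1, so a(u,u) = ∫(u')² + c∫u² ≥ ∫(u')² + ∫u² = ||u||_{H^1}², i.e. α = 1 works. No larger α is possible: a(u,u) ≥ α||u||_{H^1}² means (1−α)∫(u')² ≥ (α−c)∫u², and for the modes u_n = sin(nπ(x−x₀)/L) (x₀ the left endpoint) one has ∫u_n²/∫(u_n')² = (L/(nπ))² → 0, so a(u_n,u_n)/||u_n||_{H^1}² → 1. Hence the optimal constant is α = 1.
Therefore α = 1.


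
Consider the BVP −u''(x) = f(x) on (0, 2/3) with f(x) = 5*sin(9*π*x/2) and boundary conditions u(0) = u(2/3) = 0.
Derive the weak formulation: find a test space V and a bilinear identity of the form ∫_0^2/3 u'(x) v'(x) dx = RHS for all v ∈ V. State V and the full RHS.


V = H^1_0(0, 2/3) (so v(0) = v(2/3) = 0); weak form: ∫_0^2/3 u'v' dx = ∫_0^2/3 (5*sin(9*π*x/2)) v dx for all v ∈ V.

Multiply both sides by a test function v and integrate from 0 to 2/3:
  ∫_0^2/3 −u''(x) v(x) dx = ∫_0^2/3 f(x) v(x) dx.
Integrate the LHS by parts once:
  ∫_0^2/3 −u'' v dx = −[u'(x) v(x)]_0^2/3 + ∫_0^2/3 u'(x) v'(x) dx.
Thus ∫_0^2/3 u'(x) v'(x) dx = ∫_0^2/3 f(x) v(x) dx + [u'(x) v(x)]_0^2/3.
Choose V so that boundary terms are either known or forced to vanish.
u is Dirichlet: u(0) = u(2/3) = 0. Let V = H^1_0(0, 2/3); then v(0) = v(2/3) = 0, and [u' v]_0^2/3 = 0.
Weak formulation: find u (satisfying any essential BC) such that ∫_0^2/3 u'(x) v'(x) dx = ∫_0^2/3 f v dx for all v ∈ V.
Substituting f(x) = 5*sin(9*π*x/2), the right-hand side is ∫_0^2/3 (5*sin(9*π*x/2)) v dx.


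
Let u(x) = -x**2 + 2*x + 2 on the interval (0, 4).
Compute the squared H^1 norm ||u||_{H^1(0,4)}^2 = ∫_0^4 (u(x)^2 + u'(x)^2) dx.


||u||_{H^1}^2 = 992/15

The H^1 norm (squared) on an interval (0, L) is
  ||u||_{H^1}^2 = ∫_0^L u(x)^2 dx + ∫_0^L u'(x)^2 dx.
Compute u'(x) = 2 - 2*x.
Then u(x)^2 = x**4 - 4*x**3 + 8*x + 4 and u'(x)^2 = 4*x**2 - 8*x + 4.
Integrate each monomial from 0 to 4 using ∫_0^4 c·x^n dx = c·4^(n+1)/(n+1):
  ∫_0^4 u(x)^2 dx = ∫_0^4 (x^4 - 4*x^3 + 8*x + 4) dx. Term by term:
    ∫_0^4 x^4 dx = 1024/5;  ∫_0^4 -4*x^3 dx = -256;  ∫_0^4 8*x dx = 64;
    ∫_0^4 4 dx = 16.
  Sum: 1024/5 − 256 + 64 + 16 = 144/5.
  ∫_0^4 u'(x)^2 dx = ∫_0^4 (4*x^2 - 8*x + 4) dx. Term by term:
    ∫_0^4 4*x^2 dx = 256/3;  ∫_0^4 -8*x dx = -64;  ∫_0^4 4 dx = 16.
  Sum: 256/3 − 64 + 16 = 112/3.
Adding: ||u||_{H^1}^2 = 144/5 + 112/3 = 992/15.


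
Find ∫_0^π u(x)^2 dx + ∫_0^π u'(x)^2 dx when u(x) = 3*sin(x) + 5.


||u||_{H^1(0,π)}^2 = 60 + 34*π

u'(x) = 3*cos(x).
Expand u² and (u')² and integrate term by term on (0, π), using: for integers n ≥ 1, ∫_0^π sin²(nx) dx = ∫_0^π cos²(nx) dx = π/2; for n ≠ n', ∫_0^π sin(nx)sin(n'x) dx = ∫_0^π cos(nx)cos(n'x) dx = 0; and by product-to-sum, ∫_0^π sin(nx)cos(n'x) dx = ½∫_0^π [sin((n+n')x) + sin((n−n')x)] dx, which is 0 when n+n' is even and 2n/(n²−n'²) when n+n' is odd (it need not vanish on (0, π)). For the constant mode: ∫_0^π 1 dx = π, ∫_0^π cos(nx) dx = 0, ∫_0^π sin(nx) dx = (1−(−1)^n)/n.
  u² squared terms: (5)²·∫1 dx = 25·π = 25*π;  (3)²·∫sin(x)² dx = 9·π/2 = 9*π/2.
  u² cross terms: 2·(5)·(3)·∫1·sin(x) dx = 30·(2) = 60.
  So ∫_0^π u² dx = 25*π + 9*π/2 + 60 = 60 + 59*π/2.
  (u')² squared terms: (3)²·∫cos(x)² dx = 9·π/2 = 9*π/2.
  So ∫_0^π (u')² dx = 9*π/2.
||u||_{H^1}^2 = (60 + 59*π/2) + (9*π/2) = 60 + 34*π.


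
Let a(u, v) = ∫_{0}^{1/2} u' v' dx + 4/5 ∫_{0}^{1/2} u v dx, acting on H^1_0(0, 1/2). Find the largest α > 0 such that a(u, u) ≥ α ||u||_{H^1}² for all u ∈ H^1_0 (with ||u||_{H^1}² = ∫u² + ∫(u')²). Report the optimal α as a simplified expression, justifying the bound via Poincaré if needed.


α = 4*(1 + 5*π^2)/(5*(1 + 4*π^2))

Coercivity of a(·,·) on H^1_0(0, 1/2) means a(u, u) ≥ α ||u||_{H^1}² for every u ∈ H^1_0.
The interval has length L = 1/2, and Poincaré/coercivity depend only on L. Here a(u, u) = ∫(u')² + (4/5)·∫u².
Here 0 < c = 4/5 < 1. The condition a(u,u) ≥ α||u||_{H^1}² reads (1−α)∫(u')² ≥ (α−c)∫u². Any admissible α is ≤ 1 (rapidly oscillating u have ∫u²/∫(u')² → 0), and α = 1 would force 0 ≥ (1−c)∫u², impossible since c < 1; so 1−α > 0. By the sharp Poincaré inequality on H^1_0 of an interval of length L, ∫(u')² ≥ (π/L)²∫u² with equality for the first sine mode sin(π(x−x₀)/L) (x₀ the left endpoint), so the inequality holds for all u iff (1−α)(π/L)² ≥ α − c, i.e. α ≤ ((π/L)² + c)/((π/L)² + 1) = (1 + c(L/π)²)/(1 + (L/π)²). With (π/L)² = 4*π^2 and c = 4/5, the largest admissible constant is α = ((π/L)² + c)/((π/L)² + 1).
Simplifying, α = 4*(1 + 5*π^2)/(5*(1 + 4*π^2)).


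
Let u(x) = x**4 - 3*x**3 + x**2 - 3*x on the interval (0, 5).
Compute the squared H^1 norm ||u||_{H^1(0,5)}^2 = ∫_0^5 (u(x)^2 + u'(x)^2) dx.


||u||_{H^1}^2 = 18020165/252

The H^1 norm (squared) on an interval (0, L) is
  ||u||_{H^1}^2 = ∫_0^L u(x)^2 dx + ∫_0^L u'(x)^2 dx.
Compute u'(x) = 4*x**3 - 9*x**2 + 2*x - 3.
Then u(x)^2 = x**8 - 6*x**7 + 11*x**6 - 12*x**5 + 19*x**4 - 6*x**3 + 9*x**2 and u'(x)^2 = 16*x**6 - 72*x**5 + 97*x**4 - 60*x**3 + 58*x**2 - 12*x + 9.
Integrate each monomial from 0 to 5 using ∫_0^5 c·x^n dx = c·5^(n+1)/(n+1):
  ∫_0^5 u(x)^2 dx = ∫_0^5 (x^8 - 6*x^7 + 11*x^6 - 12*x^5 + 19*x^4 - 6*x^3 + 9*x^2) dx. Term by term:
    ∫_0^5 x^8 dx = 1953125/9;  ∫_0^5 -6*x^7 dx = -1171875/4;  ∫_0^5 11*x^6 dx = 859375/7;
    ∫_0^5 -12*x^5 dx = -31250;  ∫_0^5 19*x^4 dx = 11875;  ∫_0^5 -6*x^3 dx = -1875/2;
    ∫_0^5 9*x^2 dx = 375.
  Sum: 1953125/9 − 1171875/4 + 859375/7 − 31250 + 11875 − 1875/2 + 375 = 6772625/252.
  ∫_0^5 u'(x)^2 dx = ∫_0^5 (16*x^6 - 72*x^5 + 97*x^4 - 60*x^3 + 58*x^2 - 12*x + 9) dx. Term by term:
    ∫_0^5 16*x^6 dx = 1250000/7;  ∫_0^5 -72*x^5 dx = -187500;  ∫_0^5 97*x^4 dx = 60625;
    ∫_0^5 -60*x^3 dx = -9375;  ∫_0^5 58*x^2 dx = 7250/3;  ∫_0^5 -12*x dx = -150;
    ∫_0^5 9 dx = 45.
  Sum: 1250000/7 − 187500 + 60625 − 9375 + 7250/3 − 150 + 45 = 937295/21.
Adding: ||u||_{H^1}^2 = 6772625/252 + 937295/21 = 18020165/252.


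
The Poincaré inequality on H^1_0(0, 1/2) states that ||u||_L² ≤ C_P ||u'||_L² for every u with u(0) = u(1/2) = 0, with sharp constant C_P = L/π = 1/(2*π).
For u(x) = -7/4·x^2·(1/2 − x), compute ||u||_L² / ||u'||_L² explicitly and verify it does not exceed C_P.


||u||_L² / ||u'||_L² = sqrt(14)/28 < C_P = 1/(2*π).

u(x) = -7/4·x^2·(1/2 − x), so u'(x) = 7*x*(3*x - 1)/4.
u(x) = -7/4·x^2·(1/2 − x) vanishes at x = 0 and x = 1/2, so u ∈ H^1_0(0, 1/2). Differentiate via the product rule and integrate the resulting polynomials term by term.
  ∫_0^1/2 u² dx = ∫_0^1/2 (49*x^6/16 - 49*x^5/16 + 49*x^4/64) dx. Term by term:
    ∫_0^1/2 49*x^6/16 dx = 7/2048;  ∫_0^1/2 -49*x^5/16 dx = -49/6144;  ∫_0^1/2 49*x^4/64 dx = 49/10240.
  Sum: 7/2048 − 49/6144 + 49/10240 = 7/30720.
  ∫_0^1/2 (u')² dx = ∫_0^1/2 (441*x^4/16 - 147*x^3/8 + 49*x^2/16) dx. Term by term:
    ∫_0^1/2 441*x^4/16 dx = 441/2560;  ∫_0^1/2 -147*x^3/8 dx = -147/512;  ∫_0^1/2 49*x^2/16 dx = 49/384.
  Sum: 441/2560 − 147/512 + 49/384 = 49/3840.
∫_0^1/2 u² dx = 7/30720, so ||u||_L² = sqrt(210)/960.
∫_0^1/2 (u')² dx = 49/3840, so ||u'||_L² = 7*sqrt(15)/240.
Ratio ||u||_L² / ||u'||_L² = sqrt(14)/28.
Sharp Poincaré constant on H^1_0(0, 1/2) is C_P = L/π = 1/(2*π), achieved by sin(2*π·x).
A polynomial bump cannot attain the sharp Poincaré constant (only the first sine eigenfunction does), so the ratio is strictly less than C_P, consistent with ||u||_L² ≤ C_P ||u'||_L².


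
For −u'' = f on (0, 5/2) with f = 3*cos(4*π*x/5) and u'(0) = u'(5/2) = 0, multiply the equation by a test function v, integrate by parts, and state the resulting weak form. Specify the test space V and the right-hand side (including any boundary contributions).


V = H^1(0, 5/2) (no boundary constraint on v; u is determined up to an additive constant); weak form: ∫_0^5/2 u'v' dx = ∫_0^5/2 (3*cos(4*π*x/5)) v dx for all v ∈ V.

Multiply both sides by a test function v and integrate from 0 to 5/2:
  ∫_0^5/2 −u''(x) v(x) dx = ∫_0^5/2 f(x) v(x) dx.
Integrate the LHS by parts once:
  ∫_0^5/2 −u'' v dx = −[u'(x) v(x)]_0^5/2 + ∫_0^5/2 u'(x) v'(x) dx.
Thus ∫_0^5/2 u'(x) v'(x) dx = ∫_0^5/2 f(x) v(x) dx + [u'(x) v(x)]_0^5/2.
Choose V so that boundary terms are either known or forced to vanish.
u has homogeneous Neumann: u'(0) = u'(5/2) = 0. So [u' v]_0^5/2 = 0·v(5/2) − 0·v(0) = 0 for any v; take V = H^1(0, 5/2).
Weak formulation: find u (satisfying any essential BC) such that ∫_0^5/2 u'(x) v'(x) dx = ∫_0^5/2 f v dx for all v ∈ V (homogeneous Neumann, so boundary terms vanish).
Substituting f(x) = 3*cos(4*π*x/5), the right-hand side is ∫_0^5/2 (3*cos(4*π*x/5)) v dx.
Compatibility check (pure Neumann): taking v ≡ 1 ∈ V gives 0 = ∫_0^5/2 f dx + (0) − (0), i.e. ∫_0^5/2 f dx must equal u'(0) − u'(5/2) = 0. Indeed ∫_0^5/2 (3*cos(4*π*x/5)) dx = 0, so the data are compatible. The solution is then unique only up to an additive constant (fix it e.g. by requiring ∫_0^5/2 u dx = 0).


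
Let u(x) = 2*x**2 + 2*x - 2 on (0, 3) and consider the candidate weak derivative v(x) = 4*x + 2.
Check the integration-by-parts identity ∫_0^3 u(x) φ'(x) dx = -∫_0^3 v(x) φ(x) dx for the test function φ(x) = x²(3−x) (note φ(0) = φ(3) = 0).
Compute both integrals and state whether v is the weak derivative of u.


LHS = -621/10, RHS = -621/10. Yes, v = u' weakly.

u(x) = 2*x**2 + 2*x - 2, classical derivative u'(x) = 4*x + 2.
φ(x) = x²(3−x), so φ'(x) = 3*x*(2 - x).
Note φ(0) = φ(3) = 0, so the boundary term u·φ vanishes.
LHS = ∫_0^3 u(x) φ'(x) dx = ∫_0^3 (-6*x^4 + 6*x^3 + 18*x^2 - 12*x) dx. Term by term:
  ∫_0^3 -6*x^4 dx = -1458/5;  ∫_0^3 6*x^3 dx = 243/2;  ∫_0^3 18*x^2 dx = 162;
  ∫_0^3 -12*x dx = -54.
Sum: -1458/5 + 243/2 + 162 − 54 = -621/10.
So LHS = -621/10.
∫_0^3 v(x) φ(x) dx = ∫_0^3 (-4*x^4 + 10*x^3 + 6*x^2) dx. Term by term:
  ∫_0^3 -4*x^4 dx = -972/5;  ∫_0^3 10*x^3 dx = 405/2;  ∫_0^3 6*x^2 dx = 54.
Sum: -972/5 + 405/2 + 54 = 621/10.
So RHS = -∫_0^3 v(x) φ(x) dx = -621/10.
LHS = RHS, so the identity holds for this test φ.
Moreover u is smooth here and v(x) = u'(x) = 4*x + 2 pointwise, so the identity holds for every test function. Hence v is the weak derivative of u.


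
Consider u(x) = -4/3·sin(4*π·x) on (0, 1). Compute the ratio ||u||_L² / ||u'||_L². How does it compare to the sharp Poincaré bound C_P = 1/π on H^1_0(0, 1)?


||u||_L² / ||u'||_L² = 1/(4*π) < C_P = 1/π.

u(x) = -4/3·sin(4*π·x), so u'(x) = -16*π*cos(4*π*x)/3.
Writing u(x) = A·sin(kπx/L) with A = -4/3 and k = 4, use ∫_0^L sin²(kπx/L) dx = L/2 and ∫_0^L cos²(kπx/L) dx = L/2.
u² = 16/9·sin²(4*π·x) and (u')² = 256*π^2/9·cos²(4*π·x), and each of sin², cos² integrates to L/2 = 1/2 over (0, 1).
∫_0^1 u² dx = 8/9, so ||u||_L² = 2*sqrt(2)/3.
∫_0^1 (u')² dx = 128*π^2/9, so ||u'||_L² = 8*sqrt(2)*π/3.
Ratio ||u||_L² / ||u'||_L² = 1/(4*π).
Sharp Poincaré constant on H^1_0(0, 1) is C_P = L/π = 1/π, achieved by sin(π·x).
This is the k = 4 harmonic; the ratio L/(kπ) is strictly less than C_P = L/π, consistent with the sharp inequality ||u||_L² ≤ C_P ||u'||_L².


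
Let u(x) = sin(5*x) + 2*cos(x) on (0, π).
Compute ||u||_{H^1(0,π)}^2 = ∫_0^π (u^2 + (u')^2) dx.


||u||_{H^1(0,π)}^2 = 17*π

u'(x) = -2*sin(x) + 5*cos(5*x).
Expand u² and (u')² and integrate term by term on (0, π), using: for integers n ≥ 1, ∫_0^π sin²(nx) dx = ∫_0^π cos²(nx) dx = π/2; for n ≠ n', ∫_0^π sin(nx)sin(n'x) dx = ∫_0^π cos(nx)cos(n'x) dx = 0; and by product-to-sum, ∫_0^π sin(nx)cos(n'x) dx = ½∫_0^π [sin((n+n')x) + sin((n−n')x)] dx, which is 0 when n+n' is even and 2n/(n²−n'²) when n+n' is odd (it need not vanish on (0, π)).
  u² squared terms: (2)²·∫cos(x)² dx = 4·π/2 = 2*π;  (1)²·∫sin(5x)² dx = 1·π/2 = π/2.
  u² cross terms: 2·(2)·(1)·∫cos(x)·sin(5x) dx = 4·(0) = 0.
  So ∫_0^π u² dx = 2*π + π/2 + 0 = 5*π/2.
  (u')² squared terms: (-2)²·∫sin(x)² dx = 4·π/2 = 2*π;  (5)²·∫cos(5x)² dx = 25·π/2 = 25*π/2.
  (u')² cross terms: 2·(-2)·(5)·∫sin(x)·cos(5x) dx = -20·(0) = 0.
  So ∫_0^π (u')² dx = 2*π + 25*π/2 + 0 = 29*π/2.
||u||_{H^1}^2 = (5*π/2) + (29*π/2) = 17*π.


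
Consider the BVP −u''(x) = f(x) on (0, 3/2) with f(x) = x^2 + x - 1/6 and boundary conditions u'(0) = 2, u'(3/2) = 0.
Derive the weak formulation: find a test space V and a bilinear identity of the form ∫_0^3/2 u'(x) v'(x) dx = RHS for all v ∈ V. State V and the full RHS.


V = H^1(0, 3/2) (v unrestricted at boundary; u is determined up to an additive constant); weak form: ∫_0^3/2 u'v' dx = ∫_0^3/2 (x^2 + x - 1/6) v dx − 2·v(0) for all v ∈ V.

Multiply both sides by a test function v and integrate from 0 to 3/2:
  ∫_0^3/2 −u''(x) v(x) dx = ∫_0^3/2 f(x) v(x) dx.
Integrate the LHS by parts once:
  ∫_0^3/2 −u'' v dx = −[u'(x) v(x)]_0^3/2 + ∫_0^3/2 u'(x) v'(x) dx.
Thus ∫_0^3/2 u'(x) v'(x) dx = ∫_0^3/2 f(x) v(x) dx + [u'(x) v(x)]_0^3/2.
Choose V so that boundary terms are either known or forced to vanish.
u has inhomogeneous Neumann u'(0) = 2, u'(3/2) = 0. [u' v]_0^3/2 = (0)·v(3/2) − (2)·v(0) = − 2·v(0). Take V = H^1(0, 3/2); boundary term becomes part of RHS.
Weak formulation: find u (satisfying any essential BC) such that ∫_0^3/2 u'(x) v'(x) dx = ∫_0^3/2 f v dx − 2·v(0) for all v ∈ V (Neumann data are natural BCs: they enter the RHS as boundary terms).
Substituting f(x) = x^2 + x - 1/6, the right-hand side is ∫_0^3/2 (x^2 + x - 1/6) v dx − 2·v(0).
Compatibility check (pure Neumann): taking v ≡ 1 ∈ V gives 0 = ∫_0^3/2 f dx + (0) − (2), i.e. ∫_0^3/2 f dx must equal u'(0) − u'(3/2) = 2. Indeed ∫_0^3/2 (x^2 + x - 1/6) dx = 2, so the data are compatible. The solution is then unique only up to an additive constant (fix it e.g. by requiring ∫_0^3/2 u dx = 0).
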